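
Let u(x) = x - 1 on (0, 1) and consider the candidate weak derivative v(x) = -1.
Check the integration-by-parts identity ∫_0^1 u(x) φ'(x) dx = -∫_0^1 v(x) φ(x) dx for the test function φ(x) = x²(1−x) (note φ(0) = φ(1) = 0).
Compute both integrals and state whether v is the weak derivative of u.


LHS = -1/12, RHS = 1/12. No, v is not the weak derivative of u.

u(x) = x - 1, classical derivative u'(x) = 1.
φ(x) = x²(1−x), so φ'(x) = x*(2 - 3*x).
Note φ(0) = φ(1) = 0, so the boundary term u·φ vanishes.
LHS = ∫_0^1 u(x) φ'(x) dx = ∫_0^1 (-3*x^3 + 5*x^2 - 2*x) dx. Term by term:
  ∫_0^1 -3*x^3 dx = -3/4;  ∫_0^1 5*x^2 dx = 5/3;  ∫_0^1 -2*x dx = -1.
Sum: -3/4 + 5/3 − 1 = -1/12.
So LHS = -1/12.
∫_0^1 v(x) φ(x) dx = ∫_0^1 (x^3 - x^2) dx. Term by term:
  ∫_0^1 x^3 dx = 1/4;  ∫_0^1 -x^2 dx = -1/3.
Sum: 1/4 − 1/3 = -1/12.
So RHS = -∫_0^1 v(x) φ(x) dx = 1/12.
LHS − RHS = -1/6 ≠ 0, so the identity fails.
(For a valid weak derivative the identity must hold for EVERY test function, in particular this one. The failure shows v is NOT the weak derivative of u.)
Correct weak derivative would be u'(x) = 1.


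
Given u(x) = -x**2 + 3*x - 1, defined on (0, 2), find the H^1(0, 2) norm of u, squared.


||u||_{H^1}^2 = 32/5

The H^1 norm (squared) on an interval (0, L) is
  ||u||_{H^1}^2 = ∫_0^L u(x)^2 dx + ∫_0^L u'(x)^2 dx.
Compute u'(x) = 3 - 2*x.
Then u(x)^2 = x**4 - 6*x**3 + 11*x**2 - 6*x + 1 and u'(x)^2 = 4*x**2 - 12*x + 9.
Integrate each monomial from 0 to 2 using ∫_0^2 c·x^n dx = c·2^(n+1)/(n+1):
  ∫_0^2 u(x)^2 dx = ∫_0^2 (x^4 - 6*x^3 + 11*x^2 - 6*x + 1) dx. Term by term:
    ∫_0^2 x^4 dx = 32/5;  ∫_0^2 -6*x^3 dx = -24;  ∫_0^2 11*x^2 dx = 88/3;
    ∫_0^2 -6*x dx = -12;  ∫_0^2 1 dx = 2.
  Sum: 32/5 − 24 + 88/3 − 12 + 2 = 26/15.
  ∫_0^2 u'(x)^2 dx = ∫_0^2 (4*x^2 - 12*x + 9) dx. Term by term:
    ∫_0^2 4*x^2 dx = 32/3;  ∫_0^2 -12*x dx = -24;  ∫_0^2 9 dx = 18.
  Sum: 32/3 − 24 + 18 = 14/3.
Adding: ||u||_{H^1}^2 = 26/15 + 14/3 = 32/5.


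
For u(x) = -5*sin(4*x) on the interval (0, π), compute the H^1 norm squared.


||u||_{H^1(0,π)}^2 = 425*π/2

u'(x) = -20*cos(4*x).
Expand u² and (u')² and integrate term by term on (0, π), using: for integers n ≥ 1, ∫_0^π sin²(nx) dx = ∫_0^π cos²(nx) dx = π/2; for n ≠ n', ∫_0^π sin(nx)sin(n'x) dx = ∫_0^π cos(nx)cos(n'x) dx = 0; and by product-to-sum, ∫_0^π sin(nx)cos(n'x) dx = ½∫_0^π [sin((n+n')x) + sin((n−n')x)] dx, which is 0 when n+n' is even and 2n/(n²−n'²) when n+n' is odd (it need not vanish on (0, π)).
  u² squared terms: (-5)²·∫sin(4x)² dx = 25·π/2 = 25*π/2.
  So ∫_0^π u² dx = 25*π/2.
  (u')² squared terms: (-20)²·∫cos(4x)² dx = 400·π/2 = 200*π.
  So ∫_0^π (u')² dx = 200*π.
||u||_{H^1}^2 = (25*π/2) + (200*π) = 425*π/2.


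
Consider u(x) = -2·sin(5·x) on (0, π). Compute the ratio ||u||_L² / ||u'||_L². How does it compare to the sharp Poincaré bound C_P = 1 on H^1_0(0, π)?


||u||_L² / ||u'||_L² = 1/5 < C_P = 1.

u(x) = -2·sin(5·x), so u'(x) = -10*cos(5*x).
Writing u(x) = A·sin(kπx/L) with A = -2 and k = 5, use ∫_0^L sin²(kπx/L) dx = L/2 and ∫_0^L cos²(kπx/L) dx = L/2.
u² = 4·sin²(5·x) and (u')² = 100·cos²(5·x), and each of sin², cos² integrates to L/2 = π/2 over (0, π).
∫_0^π u² dx = 2*π, so ||u||_L² = sqrt(2)*sqrt(π).
∫_0^π (u')² dx = 50*π, so ||u'||_L² = 5*sqrt(2)*sqrt(π).
Ratio ||u||_L² / ||u'||_L² = 1/5.
Sharp Poincaré constant on H^1_0(0, π) is C_P = L/π = 1, achieved by sin(x).
This is the k = 5 harmonic; the ratio L/(kπ) is strictly less than C_P = L/π, consistent with the sharp inequality ||u||_L² ≤ C_P ||u'||_L².


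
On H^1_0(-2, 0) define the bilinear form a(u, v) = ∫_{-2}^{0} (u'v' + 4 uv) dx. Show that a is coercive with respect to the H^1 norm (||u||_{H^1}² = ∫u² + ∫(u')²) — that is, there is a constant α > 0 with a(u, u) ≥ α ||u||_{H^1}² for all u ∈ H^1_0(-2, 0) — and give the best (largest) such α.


α = 1

Coercivity of a(·,·) on H^1_0(-2, 0) means a(u, u) ≥ α ||u||_{H^1}² for every u ∈ H^1_0.
The interval has length L = 2, and Poincaré/coercivity depend only on L. Here a(u, u) = ∫(u')² + (4)·∫u².
Here c = 4 ≥ 1, so a(u,u) = ∫(u')² + c∫u² ≥ ∫(u')² + ∫u² = ||u||_{H^1}², i.e. α = 1 works. No larger α is possible: a(u,u) ≥ α||u||_{H^1}² means (1−α)∫(u')² ≥ (α−c)∫u², and for the modes u_n = sin(nπ(x−x₀)/L) (x₀ the left endpoint) one has ∫u_n²/∫(u_n')² = (L/(nπ))² → 0, so a(u_n,u_n)/||u_n||_{H^1}² → 1. Hence the optimal constant is α = 1.
Therefore α = 1.


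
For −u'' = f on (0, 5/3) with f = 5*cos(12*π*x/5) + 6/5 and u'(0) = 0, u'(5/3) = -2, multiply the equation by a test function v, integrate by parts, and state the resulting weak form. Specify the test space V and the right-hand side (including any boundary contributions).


V = H^1(0, 5/3) (v unrestricted at boundary; u is determined up to an additive constant); weak form: ∫_0^5/3 u'v' dx = ∫_0^5/3 (5*cos(12*π*x/5) + 6/5) v dx − 2·v(5/3) for all v ∈ V.

Multiply both sides by a test function v and integrate from 0 to 5/3:
  ∫_0^5/3 −u''(x) v(x) dx = ∫_0^5/3 f(x) v(x) dx.
Integrate the LHS by parts once:
  ∫_0^5/3 −u'' v dx = −[u'(x) v(x)]_0^5/3 + ∫_0^5/3 u'(x) v'(x) dx.
Thus ∫_0^5/3 u'(x) v'(x) dx = ∫_0^5/3 f(x) v(x) dx + [u'(x) v(x)]_0^5/3.
Choose V so that boundary terms are either known or forced to vanish.
u has inhomogeneous Neumann u'(0) = 0, u'(5/3) = -2. [u' v]_0^5/3 = (-2)·v(5/3) − (0)·v(0) = − 2·v(5/3). Take V = H^1(0, 5/3); boundary term becomes part of RHS.
Weak formulation: find u (satisfying any essential BC) such that ∫_0^5/3 u'(x) v'(x) dx = ∫_0^5/3 f v dx − 2·v(5/3) for all v ∈ V (Neumann data are natural BCs: they enter the RHS as boundary terms).
Substituting f(x) = 5*cos(12*π*x/5) + 6/5, the right-hand side is ∫_0^5/3 (5*cos(12*π*x/5) + 6/5) v dx − 2·v(5/3).
Compatibility check (pure Neumann): taking v ≡ 1 ∈ V gives 0 = ∫_0^5/3 f dx + (-2) − (0), i.e. ∫_0^5/3 f dx must equal u'(0) − u'(5/3) = 2. Indeed ∫_0^5/3 (5*cos(12*π*x/5) + 6/5) dx = 2, so the data are compatible. The solution is then unique only up to an additive constant (fix it e.g. by requiring ∫_0^5/3 u dx = 0).


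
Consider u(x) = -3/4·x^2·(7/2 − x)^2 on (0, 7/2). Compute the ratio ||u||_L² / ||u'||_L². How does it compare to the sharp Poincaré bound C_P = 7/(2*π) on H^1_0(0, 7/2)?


||u||_L² / ||u'||_L² = 7*sqrt(3)/12 < C_P = 7/(2*π).

u(x) = -3/4·x^2·(7/2 − x)^2, so u'(x) = 3*x*(-8*x^2 + 42*x - 49)/8.
u(x) = -3/4·x^2·(7/2 − x)^2 vanishes at x = 0 and x = 7/2, so u ∈ H^1_0(0, 7/2). Differentiate via the product rule and integrate the resulting polynomials term by term.
  ∫_0^7/2 u² dx = ∫_0^7/2 (9*x^8/16 - 63*x^7/8 + 1323*x^6/32 - 3087*x^5/32 + 21609*x^4/256) dx. Term by term:
    ∫_0^7/2 9*x^8/16 dx = 40353607/8192;  ∫_0^7/2 -63*x^7/8 dx = -363182463/16384;  ∫_0^7/2 1323*x^6/32 dx = 155649627/4096;
    ∫_0^7/2 -3087*x^5/32 dx = -121060821/4096;  ∫_0^7/2 21609*x^4/256 dx = 363182463/40960.
  Sum: 40353607/8192 − 363182463/16384 + 155649627/4096 − 121060821/4096 + 363182463/40960 = 5764801/81920.
  ∫_0^7/2 (u')² dx = ∫_0^7/2 (9*x^6 - 189*x^5/2 + 5733*x^4/16 - 9261*x^3/16 + 21609*x^2/64) dx. Term by term:
    ∫_0^7/2 9*x^6 dx = 1058841/128;  ∫_0^7/2 -189*x^5/2 dx = -7411887/256;  ∫_0^7/2 5733*x^4/16 dx = 96354531/2560;
    ∫_0^7/2 -9261*x^3/16 dx = -22235661/1024;  ∫_0^7/2 21609*x^2/64 dx = 2470629/512.
  Sum: 1058841/128 − 7411887/256 + 96354531/2560 − 22235661/1024 + 2470629/512 = 352947/5120.
∫_0^7/2 u² dx = 5764801/81920, so ||u||_L² = 2401*sqrt(5)/640.
∫_0^7/2 (u')² dx = 352947/5120, so ||u'||_L² = 343*sqrt(15)/160.
Ratio ||u||_L² / ||u'||_L² = 7*sqrt(3)/12.
Sharp Poincaré constant on H^1_0(0, 7/2) is C_P = L/π = 7/(2*π), achieved by sin(2*π/7·x).
A polynomial bump cannot attain the sharp Poincaré constant (only the first sine eigenfunction does), so the ratio is strictly less than C_P, consistent with ||u||_L² ≤ C_P ||u'||_L².


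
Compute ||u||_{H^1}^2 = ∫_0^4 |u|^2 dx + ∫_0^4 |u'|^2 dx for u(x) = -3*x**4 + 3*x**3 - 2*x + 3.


||u||_{H^1}^2 = 36484724/105

The H^1 norm (squared) on an interval (0, L) is
  ||u||_{H^1}^2 = ∫_0^L u(x)^2 dx + ∫_0^L u'(x)^2 dx.
Compute u'(x) = -12*x**3 + 9*x**2 - 2.
Then u(x)^2 = 9*x**8 - 18*x**7 + 9*x**6 + 12*x**5 - 30*x**4 + 18*x**3 + 4*x**2 - 12*x + 9 and u'(x)^2 = 144*x**6 - 216*x**5 + 81*x**4 + 48*x**3 - 36*x**2 + 4.
Integrate each monomial from 0 to 4 using ∫_0^4 c·x^n dx = c·4^(n+1)/(n+1):
  ∫_0^4 u(x)^2 dx = ∫_0^4 (9*x^8 - 18*x^7 + 9*x^6 + 12*x^5 - 30*x^4 + 18*x^3 + 4*x^2 - 12*x + 9) dx. Term by term:
    ∫_0^4 9*x^8 dx = 262144;  ∫_0^4 -18*x^7 dx = -147456;  ∫_0^4 9*x^6 dx = 147456/7;
    ∫_0^4 12*x^5 dx = 8192;  ∫_0^4 -30*x^4 dx = -6144;  ∫_0^4 18*x^3 dx = 1152;
    ∫_0^4 4*x^2 dx = 256/3;  ∫_0^4 -12*x dx = -96;  ∫_0^4 9 dx = 36.
  Sum: 262144 − 147456 + 147456/7 + 8192 − 6144 + 1152 + 256/3 − 96 + 36 = 2918548/21.
  ∫_0^4 u'(x)^2 dx = ∫_0^4 (144*x^6 - 216*x^5 + 81*x^4 + 48*x^3 - 36*x^2 + 4) dx. Term by term:
    ∫_0^4 144*x^6 dx = 2359296/7;  ∫_0^4 -216*x^5 dx = -147456;  ∫_0^4 81*x^4 dx = 82944/5;
    ∫_0^4 48*x^3 dx = 3072;  ∫_0^4 -36*x^2 dx = -768;  ∫_0^4 4 dx = 16.
  Sum: 2359296/7 − 147456 + 82944/5 + 3072 − 768 + 16 = 7297328/35.
Adding: ||u||_{H^1}^2 = 2918548/21 + 7297328/35 = 36484724/105.


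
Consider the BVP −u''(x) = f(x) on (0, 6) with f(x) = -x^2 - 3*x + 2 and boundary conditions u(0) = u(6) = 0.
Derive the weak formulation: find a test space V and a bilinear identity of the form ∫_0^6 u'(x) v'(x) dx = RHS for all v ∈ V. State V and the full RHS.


V = H^1_0(0, 6) (so v(0) = v(6) = 0); weak form: ∫_0^6 u'v' dx = ∫_0^6 (-x^2 - 3*x + 2) v dx for all v ∈ V.

Multiply both sides by a test function v and integrate from 0 to 6:
  ∫_0^6 −u''(x) v(x) dx = ∫_0^6 f(x) v(x) dx.
Integrate the LHS by parts once:
  ∫_0^6 −u'' v dx = −[u'(x) v(x)]_0^6 + ∫_0^6 u'(x) v'(x) dx.
Thus ∫_0^6 u'(x) v'(x) dx = ∫_0^6 f(x) v(x) dx + [u'(x) v(x)]_0^6.
Choose V so that boundary terms are either known or forced to vanish.
u is Dirichlet: u(0) = u(6) = 0. Let V = H^1_0(0, 6); then v(0) = v(6) = 0, and [u' v]_0^6 = 0.
Weak formulation: find u (satisfying any essential BC) such that ∫_0^6 u'(x) v'(x) dx = ∫_0^6 f v dx for all v ∈ V.
Substituting f(x) = -x^2 - 3*x + 2, the right-hand side is ∫_0^6 (-x^2 - 3*x + 2) v dx.


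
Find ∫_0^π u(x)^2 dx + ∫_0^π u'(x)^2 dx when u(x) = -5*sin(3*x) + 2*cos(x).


||u||_{H^1(0,π)}^2 = 129*π

u'(x) = -2*sin(x) - 15*cos(3*x).
Expand u² and (u')² and integrate term by term on (0, π), using: for integers n ≥ 1, ∫_0^π sin²(nx) dx = ∫_0^π cos²(nx) dx = π/2; for n ≠ n', ∫_0^π sin(nx)sin(n'x) dx = ∫_0^π cos(nx)cos(n'x) dx = 0; and by product-to-sum, ∫_0^π sin(nx)cos(n'x) dx = ½∫_0^π [sin((n+n')x) + sin((n−n')x)] dx, which is 0 when n+n' is even and 2n/(n²−n'²) when n+n' is odd (it need not vanish on (0, π)).
  u² squared terms: (-5)²·∫sin(3x)² dx = 25·π/2 = 25*π/2;  (2)²·∫cos(x)² dx = 4·π/2 = 2*π.
  u² cross terms: 2·(-5)·(2)·∫sin(3x)·cos(x) dx = -20·(0) = 0.
  So ∫_0^π u² dx = 25*π/2 + 2*π + 0 = 29*π/2.
  (u')² squared terms: (-15)²·∫cos(3x)² dx = 225·π/2 = 225*π/2;  (-2)²·∫sin(x)² dx = 4·π/2 = 2*π.
  (u')² cross terms: 2·(-15)·(-2)·∫cos(3x)·sin(x) dx = 60·(0) = 0.
  So ∫_0^π (u')² dx = 225*π/2 + 2*π + 0 = 229*π/2.
||u||_{H^1}^2 = (29*π/2) + (229*π/2) = 129*π.


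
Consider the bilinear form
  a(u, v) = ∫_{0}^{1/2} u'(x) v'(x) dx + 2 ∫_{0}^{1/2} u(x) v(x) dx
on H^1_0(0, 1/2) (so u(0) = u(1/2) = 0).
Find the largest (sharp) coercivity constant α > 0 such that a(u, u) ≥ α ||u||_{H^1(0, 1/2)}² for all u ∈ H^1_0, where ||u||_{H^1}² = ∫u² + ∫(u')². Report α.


α = 1

Coercivity of a(·,·) on H^1_0(0, 1/2) means a(u, u) ≥ α ||u||_{H^1}² for every u ∈ H^1_0.
The interval has length L = 1/2, and Poincaré/coercivity depend only on L. Here a(u, u) = ∫(u')² + (2)·∫u².
Here c = 2 ≥ 1, so a(u,u) = ∫(u')² + c∫u² ≥ ∫(u')² + ∫u² = ||u||_{H^1}², i.e. α = 1 works. No larger α is possible: a(u,u) ≥ α||u||_{H^1}² means (1−α)∫(u')² ≥ (α−c)∫u², and for the modes u_n = sin(nπ(x−x₀)/L) (x₀ the left endpoint) one has ∫u_n²/∫(u_n')² = (L/(nπ))² → 0, so a(u_n,u_n)/||u_n||_{H^1}² → 1. Hence the optimal constant is α = 1.
Therefore α = 1.


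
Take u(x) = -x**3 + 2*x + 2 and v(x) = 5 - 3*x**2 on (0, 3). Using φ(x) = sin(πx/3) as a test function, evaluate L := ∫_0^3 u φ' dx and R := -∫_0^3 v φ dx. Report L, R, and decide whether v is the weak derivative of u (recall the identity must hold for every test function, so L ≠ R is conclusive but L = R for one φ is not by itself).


LHS = -324/π^3 + 69/π, RHS = -324/π^3 + 51/π. No, v is not the weak derivative of u.

u(x) = -x**3 + 2*x + 2, classical derivative u'(x) = 2 - 3*x**2.
φ(x) = sin(πx/3), so φ'(x) = π*cos(π*x/3)/3.
Note φ(0) = φ(3) = 0, so the boundary term u·φ vanishes.
LHS = ∫_0^3 u(x) φ'(x) dx = ∫_0^3 (-π*x^3*cos(π*x/3)/3 + 2*π*x*cos(π*x/3)/3 + 2*π*cos(π*x/3)/3) dx. Term by term:
  ∫_0^3 2*π*cos(π*x/3)/3 dx = 0;  ∫_0^3 -π*x^3*cos(π*x/3)/3 dx = -324/π^3 + 81/π;  ∫_0^3 2*π*x*cos(π*x/3)/3 dx = -12/π.
Sum: 0 + -324/π^3 + 81/π − 12/π = -324/π^3 + 69/π.
So LHS = -324/π^3 + 69/π.
∫_0^3 v(x) φ(x) dx = ∫_0^3 (-3*x^2*sin(π*x/3) + 5*sin(π*x/3)) dx. Term by term:
  ∫_0^3 5*sin(π*x/3) dx = 30/π;  ∫_0^3 -3*x^2*sin(π*x/3) dx = -81/π + 324/π^3.
Sum: 30/π + -81/π + 324/π^3 = -51/π + 324/π^3.
So RHS = -∫_0^3 v(x) φ(x) dx = -324/π^3 + 51/π.
LHS − RHS = 18/π ≠ 0, so the identity fails.
(For a valid weak derivative the identity must hold for EVERY test function, in particular this one. The failure shows v is NOT the weak derivative of u.)
Correct weak derivative would be u'(x) = 2 - 3*x**2.


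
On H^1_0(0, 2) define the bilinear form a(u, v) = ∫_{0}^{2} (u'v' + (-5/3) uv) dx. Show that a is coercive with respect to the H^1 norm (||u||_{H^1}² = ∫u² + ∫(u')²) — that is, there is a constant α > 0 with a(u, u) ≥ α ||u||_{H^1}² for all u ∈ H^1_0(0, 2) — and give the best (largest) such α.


α = (-20/3 + π^2)/(4 + π^2)

Coercivity of a(·,·) on H^1_0(0, 2) means a(u, u) ≥ α ||u||_{H^1}² for every u ∈ H^1_0.
The interval has length L = 2, and Poincaré/coercivity depend only on L. Here a(u, u) = ∫(u')² + (-5/3)·∫u².
Here c = -5/3 < 0 with |c| < (π/L)² = π^2/4, so coercivity still holds. The condition a(u,u) ≥ α||u||_{H^1}² reads (1−α)∫(u')² ≥ (α−c)∫u². Any admissible α is ≤ 1 (rapidly oscillating u have ∫u²/∫(u')² → 0), and α = 1 would force 0 ≥ (1−c)∫u², impossible since c < 1; so 1−α > 0. By the sharp Poincaré inequality on H^1_0 of an interval of length L, ∫(u')² ≥ (π/L)²∫u² with equality for the first sine mode sin(π(x−x₀)/L) (x₀ the left endpoint), so the inequality holds for all u iff (1−α)(π/L)² ≥ α − c, i.e. α ≤ ((π/L)² + c)/((π/L)² + 1) = (1 + c(L/π)²)/(1 + (L/π)²). (Direct route, valid since c ≤ 0: Poincaré gives c∫u² ≥ c(L/π)²∫(u')², so a(u,u) ≥ (1 + c(L/π)²)∫(u')², while ||u||_{H^1}² ≤ (1 + (L/π)²)∫(u')²; dividing yields the same α.) With (π/L)² = π^2/4 and c = -5/3, the largest admissible constant is α = ((π/L)² + c)/((π/L)² + 1).
Simplifying, α = (-20/3 + π^2)/(4 + π^2).


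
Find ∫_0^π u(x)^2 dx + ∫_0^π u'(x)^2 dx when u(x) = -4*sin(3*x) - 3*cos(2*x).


||u||_{H^1(0,π)}^2 = 144 + 205*π/2

u'(x) = 6*sin(2*x) - 12*cos(3*x).
Expand u² and (u')² and integrate term by term on (0, π), using: for integers n ≥ 1, ∫_0^π sin²(nx) dx = ∫_0^π cos²(nx) dx = π/2; for n ≠ n', ∫_0^π sin(nx)sin(n'x) dx = ∫_0^π cos(nx)cos(n'x) dx = 0; and by product-to-sum, ∫_0^π sin(nx)cos(n'x) dx = ½∫_0^π [sin((n+n')x) + sin((n−n')x)] dx, which is 0 when n+n' is even and 2n/(n²−n'²) when n+n' is odd (it need not vanish on (0, π)).
  u² squared terms: (-4)²·∫sin(3x)² dx = 16·π/2 = 8*π;  (-3)²·∫cos(2x)² dx = 9·π/2 = 9*π/2.
  u² cross terms: 2·(-4)·(-3)·∫sin(3x)·cos(2x) dx = 24·(6/5) = 144/5.
  So ∫_0^π u² dx = 8*π + 9*π/2 + 144/5 = 144/5 + 25*π/2.
  (u')² squared terms: (-12)²·∫cos(3x)² dx = 144·π/2 = 72*π;  (6)²·∫sin(2x)² dx = 36·π/2 = 18*π.
  (u')² cross terms: 2·(-12)·(6)·∫cos(3x)·sin(2x) dx = -144·(-4/5) = 576/5.
  So ∫_0^π (u')² dx = 72*π + 18*π + 576/5 = 576/5 + 90*π.
||u||_{H^1}^2 = (144/5 + 25*π/2) + (576/5 + 90*π) = 144 + 205*π/2.


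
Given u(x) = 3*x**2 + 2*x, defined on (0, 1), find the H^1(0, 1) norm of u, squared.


||u||_{H^1}^2 = 512/15

The H^1 norm (squared) on an interval (0, L) is
  ||u||_{H^1}^2 = ∫_0^L u(x)^2 dx + ∫_0^L u'(x)^2 dx.
Compute u'(x) = 6*x + 2.
Then u(x)^2 = 9*x**4 + 12*x**3 + 4*x**2 and u'(x)^2 = 36*x**2 + 24*x + 4.
Integrate each monomial from 0 to 1 using ∫_0^1 c·x^n dx = c·1^(n+1)/(n+1):
  ∫_0^1 u(x)^2 dx = ∫_0^1 (9*x^4 + 12*x^3 + 4*x^2) dx. Term by term:
    ∫_0^1 9*x^4 dx = 9/5;  ∫_0^1 12*x^3 dx = 3;  ∫_0^1 4*x^2 dx = 4/3.
  Sum: 9/5 + 3 + 4/3 = 92/15.
  ∫_0^1 u'(x)^2 dx = ∫_0^1 (36*x^2 + 24*x + 4) dx. Term by term:
    ∫_0^1 36*x^2 dx = 12;  ∫_0^1 24*x dx = 12;  ∫_0^1 4 dx = 4.
  Sum: 12 + 12 + 4 = 28.
Adding: ||u||_{H^1}^2 = 92/15 + 28 = 512/15.


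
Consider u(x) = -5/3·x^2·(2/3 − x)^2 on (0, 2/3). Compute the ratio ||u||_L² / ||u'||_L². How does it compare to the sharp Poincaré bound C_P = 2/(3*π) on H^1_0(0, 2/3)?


||u||_L² / ||u'||_L² = sqrt(3)/9 < C_P = 2/(3*π).

u(x) = -5/3·x^2·(2/3 − x)^2, so u'(x) = 20*x*(-9*x^2 + 9*x - 2)/27.
u(x) = -5/3·x^2·(2/3 − x)^2 vanishes at x = 0 and x = 2/3, so u ∈ H^1_0(0, 2/3). Differentiate via the product rule and integrate the resulting polynomials term by term.
  ∫_0^2/3 u² dx = ∫_0^2/3 (25*x^8/9 - 200*x^7/27 + 200*x^6/27 - 800*x^5/243 + 400*x^4/729) dx. Term by term:
    ∫_0^2/3 25*x^8/9 dx = 12800/1594323;  ∫_0^2/3 -200*x^7/27 dx = -6400/177147;  ∫_0^2/3 200*x^6/27 dx = 25600/413343;
    ∫_0^2/3 -800*x^5/243 dx = -25600/531441;  ∫_0^2/3 400*x^4/729 dx = 2560/177147.
  Sum: 12800/1594323 − 6400/177147 + 25600/413343 − 25600/531441 + 2560/177147 = 1280/11160261.
  ∫_0^2/3 (u')² dx = ∫_0^2/3 (400*x^6/9 - 800*x^5/9 + 5200*x^4/81 - 1600*x^3/81 + 1600*x^2/729) dx. Term by term:
    ∫_0^2/3 400*x^6/9 dx = 51200/137781;  ∫_0^2/3 -800*x^5/9 dx = -25600/19683;  ∫_0^2/3 5200*x^4/81 dx = 33280/19683;
    ∫_0^2/3 -1600*x^3/81 dx = -6400/6561;  ∫_0^2/3 1600*x^2/729 dx = 12800/59049.
  Sum: 51200/137781 − 25600/19683 + 33280/19683 − 6400/6561 + 12800/59049 = 1280/413343.
∫_0^2/3 u² dx = 1280/11160261, so ||u||_L² = 16*sqrt(105)/15309.
∫_0^2/3 (u')² dx = 1280/413343, so ||u'||_L² = 16*sqrt(35)/1701.
Ratio ||u||_L² / ||u'||_L² = sqrt(3)/9.
Sharp Poincaré constant on H^1_0(0, 2/3) is C_P = L/π = 2/(3*π), achieved by sin(3*π/2·x).
A polynomial bump cannot attain the sharp Poincaré constant (only the first sine eigenfunction does), so the ratio is strictly less than C_P, consistent with ||u||_L² ≤ C_P ||u'||_L².


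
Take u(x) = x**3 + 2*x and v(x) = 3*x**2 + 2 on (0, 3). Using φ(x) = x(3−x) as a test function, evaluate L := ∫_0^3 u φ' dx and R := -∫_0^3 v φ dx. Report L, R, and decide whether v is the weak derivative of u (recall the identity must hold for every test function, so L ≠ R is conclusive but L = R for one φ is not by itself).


LHS = -909/20, RHS = -909/20. Yes, v = u' weakly.

u(x) = x**3 + 2*x, classical derivative u'(x) = 3*x**2 + 2.
φ(x) = x(3−x), so φ'(x) = 3 - 2*x.
Note φ(0) = φ(3) = 0, so the boundary term u·φ vanishes.
LHS = ∫_0^3 u(x) φ'(x) dx = ∫_0^3 (-2*x^4 + 3*x^3 - 4*x^2 + 6*x) dx. Term by term:
  ∫_0^3 -2*x^4 dx = -486/5;  ∫_0^3 3*x^3 dx = 243/4;  ∫_0^3 -4*x^2 dx = -36;
  ∫_0^3 6*x dx = 27.
Sum: -486/5 + 243/4 − 36 + 27 = -909/20.
So LHS = -909/20.
∫_0^3 v(x) φ(x) dx = ∫_0^3 (-3*x^4 + 9*x^3 - 2*x^2 + 6*x) dx. Term by term:
  ∫_0^3 -3*x^4 dx = -729/5;  ∫_0^3 9*x^3 dx = 729/4;  ∫_0^3 -2*x^2 dx = -18;
  ∫_0^3 6*x dx = 27.
Sum: -729/5 + 729/4 − 18 + 27 = 909/20.
So RHS = -∫_0^3 v(x) φ(x) dx = -909/20.
LHS = RHS, so the identity holds for this test φ.
Moreover u is smooth here and v(x) = u'(x) = 3*x**2 + 2 pointwise, so the identity holds for every test function. Hence v is the weak derivative of u.


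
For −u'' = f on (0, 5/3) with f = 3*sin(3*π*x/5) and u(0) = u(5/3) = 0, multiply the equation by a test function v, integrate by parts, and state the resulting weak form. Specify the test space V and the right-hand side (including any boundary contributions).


V = H^1_0(0, 5/3) (so v(0) = v(5/3) = 0); weak form: ∫_0^5/3 u'v' dx = ∫_0^5/3 (3*sin(3*π*x/5)) v dx for all v ∈ V.

Multiply both sides by a test function v and integrate from 0 to 5/3:
  ∫_0^5/3 −u''(x) v(x) dx = ∫_0^5/3 f(x) v(x) dx.
Integrate the LHS by parts once:
  ∫_0^5/3 −u'' v dx = −[u'(x) v(x)]_0^5/3 + ∫_0^5/3 u'(x) v'(x) dx.
Thus ∫_0^5/3 u'(x) v'(x) dx = ∫_0^5/3 f(x) v(x) dx + [u'(x) v(x)]_0^5/3.
Choose V so that boundary terms are either known or forced to vanish.
u is Dirichlet: u(0) = u(5/3) = 0. Let V = H^1_0(0, 5/3); then v(0) = v(5/3) = 0, and [u' v]_0^5/3 = 0.
Weak formulation: find u (satisfying any essential BC) such that ∫_0^5/3 u'(x) v'(x) dx = ∫_0^5/3 f v dx for all v ∈ V.
Substituting f(x) = 3*sin(3*π*x/5), the right-hand side is ∫_0^5/3 (3*sin(3*π*x/5)) v dx.


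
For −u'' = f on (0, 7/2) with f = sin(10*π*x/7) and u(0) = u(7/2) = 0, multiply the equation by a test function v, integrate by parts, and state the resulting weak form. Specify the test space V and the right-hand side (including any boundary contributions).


V = H^1_0(0, 7/2) (so v(0) = v(7/2) = 0); weak form: ∫_0^7/2 u'v' dx = ∫_0^7/2 (sin(10*π*x/7)) v dx for all v ∈ V.

Multiply both sides by a test function v and integrate from 0 to 7/2:
  ∫_0^7/2 −u''(x) v(x) dx = ∫_0^7/2 f(x) v(x) dx.
Integrate the LHS by parts once:
  ∫_0^7/2 −u'' v dx = −[u'(x) v(x)]_0^7/2 + ∫_0^7/2 u'(x) v'(x) dx.
Thus ∫_0^7/2 u'(x) v'(x) dx = ∫_0^7/2 f(x) v(x) dx + [u'(x) v(x)]_0^7/2.
Choose V so that boundary terms are either known or forced to vanish.
u is Dirichlet: u(0) = u(7/2) = 0. Let V = H^1_0(0, 7/2); then v(0) = v(7/2) = 0, and [u' v]_0^7/2 = 0.
Weak formulation: find u (satisfying any essential BC) such that ∫_0^7/2 u'(x) v'(x) dx = ∫_0^7/2 f v dx for all v ∈ V.
Substituting f(x) = sin(10*π*x/7), the right-hand side is ∫_0^7/2 (sin(10*π*x/7)) v dx.


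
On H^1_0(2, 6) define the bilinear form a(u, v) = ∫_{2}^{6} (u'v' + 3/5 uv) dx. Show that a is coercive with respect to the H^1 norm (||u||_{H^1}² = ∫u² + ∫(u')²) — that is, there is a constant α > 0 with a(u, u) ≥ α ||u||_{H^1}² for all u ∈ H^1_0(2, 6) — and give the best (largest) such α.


α = (48/5 + π^2)/(π^2 + 16)

Coercivity of a(·,·) on H^1_0(2, 6) means a(u, u) ≥ α ||u||_{H^1}² for every u ∈ H^1_0.
The interval has length L = 4, and Poincaré/coercivity depend only on L. Here a(u, u) = ∫(u')² + (3/5)·∫u².
Here 0 < c = 3/5 < 1. The condition a(u,u) ≥ α||u||_{H^1}² reads (1−α)∫(u')² ≥ (α−c)∫u². Any admissible α is ≤ 1 (rapidly oscillating u have ∫u²/∫(u')² → 0), and α = 1 would force 0 ≥ (1−c)∫u², impossible since c < 1; so 1−α > 0. By the sharp Poincaré inequality on H^1_0 of an interval of length L, ∫(u')² ≥ (π/L)²∫u² with equality for the first sine mode sin(π(x−x₀)/L) (x₀ the left endpoint), so the inequality holds for all u iff (1−α)(π/L)² ≥ α − c, i.e. α ≤ ((π/L)² + c)/((π/L)² + 1) = (1 + c(L/π)²)/(1 + (L/π)²). With (π/L)² = π^2/16 and c = 3/5, the largest admissible constant is α = ((π/L)² + c)/((π/L)² + 1).
Simplifying, α = (48/5 + π^2)/(π^2 + 16).


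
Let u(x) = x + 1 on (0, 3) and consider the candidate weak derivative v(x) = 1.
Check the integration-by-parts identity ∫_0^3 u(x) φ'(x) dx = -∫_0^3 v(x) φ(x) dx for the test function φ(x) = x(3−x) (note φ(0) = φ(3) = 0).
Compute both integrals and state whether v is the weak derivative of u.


LHS = -9/2, RHS = -9/2. Yes, v = u' weakly.

u(x) = x + 1, classical derivative u'(x) = 1.
φ(x) = x(3−x), so φ'(x) = 3 - 2*x.
Note φ(0) = φ(3) = 0, so the boundary term u·φ vanishes.
LHS = ∫_0^3 u(x) φ'(x) dx = ∫_0^3 (-2*x^2 + x + 3) dx. Term by term:
  ∫_0^3 -2*x^2 dx = -18;  ∫_0^3 x dx = 9/2;  ∫_0^3 3 dx = 9.
Sum: -18 + 9/2 + 9 = -9/2.
So LHS = -9/2.
∫_0^3 v(x) φ(x) dx = ∫_0^3 (-x^2 + 3*x) dx. Term by term:
  ∫_0^3 -x^2 dx = -9;  ∫_0^3 3*x dx = 27/2.
Sum: -9 + 27/2 = 9/2.
So RHS = -∫_0^3 v(x) φ(x) dx = -9/2.
LHS = RHS, so the identity holds for this test φ.
Moreover u is smooth here and v(x) = u'(x) = 1 pointwise, so the identity holds for every test function. Hence v is the weak derivative of u.


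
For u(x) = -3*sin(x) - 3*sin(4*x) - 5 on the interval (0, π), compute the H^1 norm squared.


||u||_{H^1(0,π)}^2 = 60 + 221*π/2

u'(x) = -3*cos(x) - 12*cos(4*x).
Expand u² and (u')² and integrate term by term on (0, π), using: for integers n ≥ 1, ∫_0^π sin²(nx) dx = ∫_0^π cos²(nx) dx = π/2; for n ≠ n', ∫_0^π sin(nx)sin(n'x) dx = ∫_0^π cos(nx)cos(n'x) dx = 0; and by product-to-sum, ∫_0^π sin(nx)cos(n'x) dx = ½∫_0^π [sin((n+n')x) + sin((n−n')x)] dx, which is 0 when n+n' is even and 2n/(n²−n'²) when n+n' is odd (it need not vanish on (0, π)). For the constant mode: ∫_0^π 1 dx = π, ∫_0^π cos(nx) dx = 0, ∫_0^π sin(nx) dx = (1−(−1)^n)/n.
  u² squared terms: (-5)²·∫1 dx = 25·π = 25*π;  (-3)²·∫sin(x)² dx = 9·π/2 = 9*π/2;  (-3)²·∫sin(4x)² dx = 9·π/2 = 9*π/2.
  u² cross terms: 2·(-5)·(-3)·∫1·sin(x) dx = 30·(2) = 60;  2·(-5)·(-3)·∫1·sin(4x) dx = 30·(0) = 0;  2·(-3)·(-3)·∫sin(x)·sin(4x) dx = 18·(0) = 0.
  So ∫_0^π u² dx = 25*π + 9*π/2 + 9*π/2 + 60 + 0 + 0 = 60 + 34*π.
  (u')² squared terms: (-12)²·∫cos(4x)² dx = 144·π/2 = 72*π;  (-3)²·∫cos(x)² dx = 9·π/2 = 9*π/2.
  (u')² cross terms: 2·(-12)·(-3)·∫cos(4x)·cos(x) dx = 72·(0) = 0.
  So ∫_0^π (u')² dx = 72*π + 9*π/2 + 0 = 153*π/2.
||u||_{H^1}^2 = (60 + 34*π) + (153*π/2) = 60 + 221*π/2.


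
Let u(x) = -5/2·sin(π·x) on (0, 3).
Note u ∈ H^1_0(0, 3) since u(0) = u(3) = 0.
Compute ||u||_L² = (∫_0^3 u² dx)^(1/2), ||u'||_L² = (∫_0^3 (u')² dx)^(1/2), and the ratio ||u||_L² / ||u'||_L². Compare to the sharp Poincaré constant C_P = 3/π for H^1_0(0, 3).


||u||_L² / ||u'||_L² = 1/π < C_P = 3/π.

u(x) = -5/2·sin(π·x), so u'(x) = -5*π*cos(π*x)/2.
Writing u(x) = A·sin(kπx/L) with A = -5/2 and k = 3, use ∫_0^L sin²(kπx/L) dx = L/2 and ∫_0^L cos²(kπx/L) dx = L/2.
u² = 25/4·sin²(π·x) and (u')² = 25*π^2/4·cos²(π·x), and each of sin², cos² integrates to L/2 = 3/2 over (0, 3).
∫_0^3 u² dx = 75/8, so ||u||_L² = 5*sqrt(6)/4.
∫_0^3 (u')² dx = 75*π^2/8, so ||u'||_L² = 5*sqrt(6)*π/4.
Ratio ||u||_L² / ||u'||_L² = 1/π.
Sharp Poincaré constant on H^1_0(0, 3) is C_P = L/π = 3/π, achieved by sin(π/3·x).
This is the k = 3 harmonic; the ratio L/(kπ) is strictly less than C_P = L/π, consistent with the sharp inequality ||u||_L² ≤ C_P ||u'||_L².


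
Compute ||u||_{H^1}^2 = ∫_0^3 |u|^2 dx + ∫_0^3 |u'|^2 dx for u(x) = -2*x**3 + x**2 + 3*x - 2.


||u||_{H^1}^2 = 22011/14

The H^1 norm (squared) on an interval (0, L) is
  ||u||_{H^1}^2 = ∫_0^L u(x)^2 dx + ∫_0^L u'(x)^2 dx.
Compute u'(x) = -6*x**2 + 2*x + 3.
Then u(x)^2 = 4*x**6 - 4*x**5 - 11*x**4 + 14*x**3 + 5*x**2 - 12*x + 4 and u'(x)^2 = 36*x**4 - 24*x**3 - 32*x**2 + 12*x + 9.
Integrate each monomial from 0 to 3 using ∫_0^3 c·x^n dx = c·3^(n+1)/(n+1):
  ∫_0^3 u(x)^2 dx = ∫_0^3 (4*x^6 - 4*x^5 - 11*x^4 + 14*x^3 + 5*x^2 - 12*x + 4) dx. Term by term:
    ∫_0^3 4*x^6 dx = 8748/7;  ∫_0^3 -4*x^5 dx = -486;  ∫_0^3 -11*x^4 dx = -2673/5;
    ∫_0^3 14*x^3 dx = 567/2;  ∫_0^3 5*x^2 dx = 45;  ∫_0^3 -12*x dx = -54;
    ∫_0^3 4 dx = 12.
  Sum: 8748/7 − 486 − 2673/5 + 567/2 + 45 − 54 + 12 = 36093/70.
  ∫_0^3 u'(x)^2 dx = ∫_0^3 (36*x^4 - 24*x^3 - 32*x^2 + 12*x + 9) dx. Term by term:
    ∫_0^3 36*x^4 dx = 8748/5;  ∫_0^3 -24*x^3 dx = -486;  ∫_0^3 -32*x^2 dx = -288;
    ∫_0^3 12*x dx = 54;  ∫_0^3 9 dx = 27.
  Sum: 8748/5 − 486 − 288 + 54 + 27 = 5283/5.
Adding: ||u||_{H^1}^2 = 36093/70 + 5283/5 = 22011/14.


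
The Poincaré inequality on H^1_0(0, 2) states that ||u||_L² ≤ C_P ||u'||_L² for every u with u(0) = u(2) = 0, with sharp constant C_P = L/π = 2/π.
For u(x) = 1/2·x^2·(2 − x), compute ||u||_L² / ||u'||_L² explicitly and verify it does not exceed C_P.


||u||_L² / ||u'||_L² = sqrt(14)/7 < C_P = 2/π.

u(x) = 1/2·x^2·(2 − x), so u'(x) = x*(4 - 3*x)/2.
u(x) = 1/2·x^2·(2 − x) vanishes at x = 0 and x = 2, so u ∈ H^1_0(0, 2). Differentiate via the product rule and integrate the resulting polynomials term by term.
  ∫_0^2 u² dx = ∫_0^2 (x^6/4 - x^5 + x^4) dx. Term by term:
    ∫_0^2 x^6/4 dx = 32/7;  ∫_0^2 -x^5 dx = -32/3;  ∫_0^2 x^4 dx = 32/5.
  Sum: 32/7 − 32/3 + 32/5 = 32/105.
  ∫_0^2 (u')² dx = ∫_0^2 (9*x^4/4 - 6*x^3 + 4*x^2) dx. Term by term:
    ∫_0^2 9*x^4/4 dx = 72/5;  ∫_0^2 -6*x^3 dx = -24;  ∫_0^2 4*x^2 dx = 32/3.
  Sum: 72/5 − 24 + 32/3 = 16/15.
∫_0^2 u² dx = 32/105, so ||u||_L² = 4*sqrt(210)/105.
∫_0^2 (u')² dx = 16/15, so ||u'||_L² = 4*sqrt(15)/15.
Ratio ||u||_L² / ||u'||_L² = sqrt(14)/7.
Sharp Poincaré constant on H^1_0(0, 2) is C_P = L/π = 2/π, achieved by sin(π/2·x).
A polynomial bump cannot attain the sharp Poincaré constant (only the first sine eigenfunction does), so the ratio is strictly less than C_P, consistent with ||u||_L² ≤ C_P ||u'||_L².


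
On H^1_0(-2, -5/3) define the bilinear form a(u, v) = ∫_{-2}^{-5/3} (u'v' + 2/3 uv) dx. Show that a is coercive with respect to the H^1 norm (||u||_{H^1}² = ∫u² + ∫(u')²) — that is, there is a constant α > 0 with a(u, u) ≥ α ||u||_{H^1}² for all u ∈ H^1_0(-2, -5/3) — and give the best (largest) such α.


α = (2 + 27*π^2)/(3*(1 + 9*π^2))

Coercivity of a(·,·) on H^1_0(-2, -5/3) means a(u, u) ≥ α ||u||_{H^1}² for every u ∈ H^1_0.
The interval has length L = 1/3, and Poincaré/coercivity depend only on L. Here a(u, u) = ∫(u')² + (2/3)·∫u².
Here 0 < c = 2/3 < 1. The condition a(u,u) ≥ α||u||_{H^1}² reads (1−α)∫(u')² ≥ (α−c)∫u². Any admissible α is ≤ 1 (rapidly oscillating u have ∫u²/∫(u')² → 0), and α = 1 would force 0 ≥ (1−c)∫u², impossible since c < 1; so 1−α > 0. By the sharp Poincaré inequality on H^1_0 of an interval of length L, ∫(u')² ≥ (π/L)²∫u² with equality for the first sine mode sin(π(x−x₀)/L) (x₀ the left endpoint), so the inequality holds for all u iff (1−α)(π/L)² ≥ α − c, i.e. α ≤ ((π/L)² + c)/((π/L)² + 1) = (1 + c(L/π)²)/(1 + (L/π)²). With (π/L)² = 9*π^2 and c = 2/3, the largest admissible constant is α = ((π/L)² + c)/((π/L)² + 1).
Simplifying, α = (2 + 27*π^2)/(3*(1 + 9*π^2)).


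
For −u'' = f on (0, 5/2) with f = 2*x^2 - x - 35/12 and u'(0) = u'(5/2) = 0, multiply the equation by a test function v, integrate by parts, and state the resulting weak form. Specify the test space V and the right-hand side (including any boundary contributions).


V = H^1(0, 5/2) (no boundary constraint on v; u is determined up to an additive constant); weak form: ∫_0^5/2 u'v' dx = ∫_0^5/2 (2*x^2 - x - 35/12) v dx for all v ∈ V.

Multiply both sides by a test function v and integrate from 0 to 5/2:
  ∫_0^5/2 −u''(x) v(x) dx = ∫_0^5/2 f(x) v(x) dx.
Integrate the LHS by parts once:
  ∫_0^5/2 −u'' v dx = −[u'(x) v(x)]_0^5/2 + ∫_0^5/2 u'(x) v'(x) dx.
Thus ∫_0^5/2 u'(x) v'(x) dx = ∫_0^5/2 f(x) v(x) dx + [u'(x) v(x)]_0^5/2.
Choose V so that boundary terms are either known or forced to vanish.
u has homogeneous Neumann: u'(0) = u'(5/2) = 0. So [u' v]_0^5/2 = 0·v(5/2) − 0·v(0) = 0 for any v; take V = H^1(0, 5/2).
Weak formulation: find u (satisfying any essential BC) such that ∫_0^5/2 u'(x) v'(x) dx = ∫_0^5/2 f v dx for all v ∈ V (homogeneous Neumann, so boundary terms vanish).
Substituting f(x) = 2*x^2 - x - 35/12, the right-hand side is ∫_0^5/2 (2*x^2 - x - 35/12) v dx.
Compatibility check (pure Neumann): taking v ≡ 1 ∈ V gives 0 = ∫_0^5/2 f dx + (0) − (0), i.e. ∫_0^5/2 f dx must equal u'(0) − u'(5/2) = 0. Indeed ∫_0^5/2 (2*x^2 - x - 35/12) dx = 0, so the data are compatible. The solution is then unique only up to an additive constant (fix it e.g. by requiring ∫_0^5/2 u dx = 0).


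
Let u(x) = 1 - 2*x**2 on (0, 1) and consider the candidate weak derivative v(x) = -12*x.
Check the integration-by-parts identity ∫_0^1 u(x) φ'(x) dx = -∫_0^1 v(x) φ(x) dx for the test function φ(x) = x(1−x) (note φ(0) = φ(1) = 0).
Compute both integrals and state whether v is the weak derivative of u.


LHS = 1/3, RHS = 1. No, v is not the weak derivative of u.

u(x) = 1 - 2*x**2, classical derivative u'(x) = -4*x.
φ(x) = x(1−x), so φ'(x) = 1 - 2*x.
Note φ(0) = φ(1) = 0, so the boundary term u·φ vanishes.
LHS = ∫_0^1 u(x) φ'(x) dx = ∫_0^1 (4*x^3 - 2*x^2 - 2*x + 1) dx. Term by term:
  ∫_0^1 4*x^3 dx = 1;  ∫_0^1 -2*x^2 dx = -2/3;  ∫_0^1 -2*x dx = -1;
  ∫_0^1 1 dx = 1.
Sum: 1 − 2/3 − 1 + 1 = 1/3.
So LHS = 1/3.
∫_0^1 v(x) φ(x) dx = ∫_0^1 (12*x^3 - 12*x^2) dx. Term by term:
  ∫_0^1 12*x^3 dx = 3;  ∫_0^1 -12*x^2 dx = -4.
Sum: 3 − 4 = -1.
So RHS = -∫_0^1 v(x) φ(x) dx = 1.
LHS − RHS = -2/3 ≠ 0, so the identity fails.
(For a valid weak derivative the identity must hold for EVERY test function, in particular this one. The failure shows v is NOT the weak derivative of u.)
Correct weak derivative would be u'(x) = -4*x.


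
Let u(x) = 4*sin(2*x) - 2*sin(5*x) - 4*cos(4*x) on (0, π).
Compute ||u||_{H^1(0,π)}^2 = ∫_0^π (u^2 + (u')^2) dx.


||u||_{H^1(0,π)}^2 = 2720/9 + 228*π

u'(x) = 16*sin(4*x) + 8*cos(2*x) - 10*cos(5*x).
Expand u² and (u')² and integrate term by term on (0, π), using: for integers n ≥ 1, ∫_0^π sin²(nx) dx = ∫_0^π cos²(nx) dx = π/2; for n ≠ n', ∫_0^π sin(nx)sin(n'x) dx = ∫_0^π cos(nx)cos(n'x) dx = 0; and by product-to-sum, ∫_0^π sin(nx)cos(n'x) dx = ½∫_0^π [sin((n+n')x) + sin((n−n')x)] dx, which is 0 when n+n' is even and 2n/(n²−n'²) when n+n' is odd (it need not vanish on (0, π)).
  u² squared terms: (-4)²·∫cos(4x)² dx = 16·π/2 = 8*π;  (-2)²·∫sin(5x)² dx = 4·π/2 = 2*π;  (4)²·∫sin(2x)² dx = 16·π/2 = 8*π.
  u² cross terms: 2·(-4)·(-2)·∫cos(4x)·sin(5x) dx = 16·(10/9) = 160/9;  2·(-4)·(4)·∫cos(4x)·sin(2x) dx = -32·(0) = 0;  2·(-2)·(4)·∫sin(5x)·sin(2x) dx = -16·(0) = 0.
  So ∫_0^π u² dx = 8*π + 2*π + 8*π + 160/9 + 0 + 0 = 160/9 + 18*π.
  (u')² squared terms: (-10)²·∫cos(5x)² dx = 100·π/2 = 50*π;  (8)²·∫cos(2x)² dx = 64·π/2 = 32*π;  (16)²·∫sin(4x)² dx = 256·π/2 = 128*π.
  (u')² cross terms: 2·(-10)·(8)·∫cos(5x)·cos(2x) dx = -160·(0) = 0;  2·(-10)·(16)·∫cos(5x)·sin(4x) dx = -320·(-8/9) = 2560/9;  2·(8)·(16)·∫cos(2x)·sin(4x) dx = 256·(0) = 0.
  So ∫_0^π (u')² dx = 50*π + 32*π + 128*π + 0 + 2560/9 + 0 = 2560/9 + 210*π.
||u||_{H^1}^2 = (160/9 + 18*π) + (2560/9 + 210*π) = 2720/9 + 228*π.


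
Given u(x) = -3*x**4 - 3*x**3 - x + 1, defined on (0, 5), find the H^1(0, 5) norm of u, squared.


||u||_{H^1}^2 = 434444615/84

The H^1 norm (squared) on an interval (0, L) is
  ||u||_{H^1}^2 = ∫_0^L u(x)^2 dx + ∫_0^L u'(x)^2 dx.
Compute u'(x) = -12*x**3 - 9*x**2 - 1.
Then u(x)^2 = 9*x**8 + 18*x**7 + 9*x**6 + 6*x**5 - 6*x**3 + x**2 - 2*x + 1 and u'(x)^2 = 144*x**6 + 216*x**5 + 81*x**4 + 24*x**3 + 18*x**2 + 1.
Integrate each monomial from 0 to 5 using ∫_0^5 c·x^n dx = c·5^(n+1)/(n+1):
  ∫_0^5 u(x)^2 dx = ∫_0^5 (9*x^8 + 18*x^7 + 9*x^6 + 6*x^5 - 6*x^3 + x^2 - 2*x + 1) dx. Term by term:
    ∫_0^5 9*x^8 dx = 1953125;  ∫_0^5 18*x^7 dx = 3515625/4;  ∫_0^5 9*x^6 dx = 703125/7;
    ∫_0^5 6*x^5 dx = 15625;  ∫_0^5 -6*x^3 dx = -1875/2;  ∫_0^5 x^2 dx = 125/3;
    ∫_0^5 -2*x dx = -25;  ∫_0^5 1 dx = 5.
  Sum: 1953125 + 3515625/4 + 703125/7 + 15625 − 1875/2 + 125/3 − 25 + 5 = 247563695/84.
  ∫_0^5 u'(x)^2 dx = ∫_0^5 (144*x^6 + 216*x^5 + 81*x^4 + 24*x^3 + 18*x^2 + 1) dx. Term by term:
    ∫_0^5 144*x^6 dx = 11250000/7;  ∫_0^5 216*x^5 dx = 562500;  ∫_0^5 81*x^4 dx = 50625;
    ∫_0^5 24*x^3 dx = 3750;  ∫_0^5 18*x^2 dx = 750;  ∫_0^5 1 dx = 5.
  Sum: 11250000/7 + 562500 + 50625 + 3750 + 750 + 5 = 15573410/7.
Adding: ||u||_{H^1}^2 = 247563695/84 + 15573410/7 = 434444615/84.


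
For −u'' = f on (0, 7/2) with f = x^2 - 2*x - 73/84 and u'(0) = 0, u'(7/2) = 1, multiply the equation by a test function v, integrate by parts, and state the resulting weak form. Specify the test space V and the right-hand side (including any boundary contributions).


V = H^1(0, 7/2) (v unrestricted at boundary; u is determined up to an additive constant); weak form: ∫_0^7/2 u'v' dx = ∫_0^7/2 (x^2 - 2*x - 73/84) v dx + v(7/2) for all v ∈ V.

Multiply both sides by a test function v and integrate from 0 to 7/2:
  ∫_0^7/2 −u''(x) v(x) dx = ∫_0^7/2 f(x) v(x) dx.
Integrate the LHS by parts once:
  ∫_0^7/2 −u'' v dx = −[u'(x) v(x)]_0^7/2 + ∫_0^7/2 u'(x) v'(x) dx.
Thus ∫_0^7/2 u'(x) v'(x) dx = ∫_0^7/2 f(x) v(x) dx + [u'(x) v(x)]_0^7/2.
Choose V so that boundary terms are either known or forced to vanish.
u has inhomogeneous Neumann u'(0) = 0, u'(7/2) = 1. [u' v]_0^7/2 = (1)·v(7/2) − (0)·v(0) = v(7/2). Take V = H^1(0, 7/2); boundary term becomes part of RHS.
Weak formulation: find u (satisfying any essential BC) such that ∫_0^7/2 u'(x) v'(x) dx = ∫_0^7/2 f v dx + v(7/2) for all v ∈ V (Neumann data are natural BCs: they enter the RHS as boundary terms).
Substituting f(x) = x^2 - 2*x - 73/84, the right-hand side is ∫_0^7/2 (x^2 - 2*x - 73/84) v dx + v(7/2).
Compatibility check (pure Neumann): taking v ≡ 1 ∈ V gives 0 = ∫_0^7/2 f dx + (1) − (0), i.e. ∫_0^7/2 f dx must equal u'(0) − u'(7/2) = -1. Indeed ∫_0^7/2 (x^2 - 2*x - 73/84) dx = -1, so the data are compatible. The solution is then unique only up to an additive constant (fix it e.g. by requiring ∫_0^7/2 u dx = 0).


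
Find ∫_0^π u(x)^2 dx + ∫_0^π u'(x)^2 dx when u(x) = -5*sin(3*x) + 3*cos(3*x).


||u||_{H^1(0,π)}^2 = 170*π

u'(x) = -9*sin(3*x) - 15*cos(3*x).
Expand u² and (u')² and integrate term by term on (0, π), using: for integers n ≥ 1, ∫_0^π sin²(nx) dx = ∫_0^π cos²(nx) dx = π/2; for n ≠ n', ∫_0^π sin(nx)sin(n'x) dx = ∫_0^π cos(nx)cos(n'x) dx = 0; and by product-to-sum, ∫_0^π sin(nx)cos(n'x) dx = ½∫_0^π [sin((n+n')x) + sin((n−n')x)] dx, which is 0 when n+n' is even and 2n/(n²−n'²) when n+n' is odd (it need not vanish on (0, π)).
  u² squared terms: (-5)²·∫sin(3x)² dx = 25·π/2 = 25*π/2;  (3)²·∫cos(3x)² dx = 9·π/2 = 9*π/2.
  u² cross terms: 2·(-5)·(3)·∫sin(3x)·cos(3x) dx = -30·(0) = 0.
  So ∫_0^π u² dx = 25*π/2 + 9*π/2 + 0 = 17*π.
  (u')² squared terms: (-15)²·∫cos(3x)² dx = 225·π/2 = 225*π/2;  (-9)²·∫sin(3x)² dx = 81·π/2 = 81*π/2.
  (u')² cross terms: 2·(-15)·(-9)·∫cos(3x)·sin(3x) dx = 270·(0) = 0.
  So ∫_0^π (u')² dx = 225*π/2 + 81*π/2 + 0 = 153*π.
||u||_{H^1}^2 = (17*π) + (153*π) = 170*π.


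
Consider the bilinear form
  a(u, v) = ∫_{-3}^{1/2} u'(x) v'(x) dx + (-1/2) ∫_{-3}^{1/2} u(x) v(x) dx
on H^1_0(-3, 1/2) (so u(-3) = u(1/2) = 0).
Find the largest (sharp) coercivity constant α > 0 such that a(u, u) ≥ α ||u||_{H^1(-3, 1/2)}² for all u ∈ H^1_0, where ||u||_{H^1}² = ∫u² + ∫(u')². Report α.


α = (-49 + 8*π^2)/(2*(4*π^2 + 49))

Coercivity of a(·,·) on H^1_0(-3, 1/2) means a(u, u) ≥ α ||u||_{H^1}² for every u ∈ H^1_0.
The interval has length L = 7/2, and Poincaré/coercivity depend only on L. Here a(u, u) = ∫(u')² + (-1/2)·∫u².
Here c = -1/2 < 0 with |c| < (π/L)² = 4*π^2/49, so coercivity still holds. The condition a(u,u) ≥ α||u||_{H^1}² reads (1−α)∫(u')² ≥ (α−c)∫u². Any admissible α is ≤ 1 (rapidly oscillating u have ∫u²/∫(u')² → 0), and α = 1 would force 0 ≥ (1−c)∫u², impossible since c < 1; so 1−α > 0. By the sharp Poincaré inequality on H^1_0 of an interval of length L, ∫(u')² ≥ (π/L)²∫u² with equality for the first sine mode sin(π(x−x₀)/L) (x₀ the left endpoint), so the inequality holds for all u iff (1−α)(π/L)² ≥ α − c, i.e. α ≤ ((π/L)² + c)/((π/L)² + 1) = (1 + c(L/π)²)/(1 + (L/π)²). (Direct route, valid since c ≤ 0: Poincaré gives c∫u² ≥ c(L/π)²∫(u')², so a(u,u) ≥ (1 + c(L/π)²)∫(u')², while ||u||_{H^1}² ≤ (1 + (L/π)²)∫(u')²; dividing yields the same α.) With (π/L)² = 4*π^2/49 and c = -1/2, the largest admissible constant is α = ((π/L)² + c)/((π/L)² + 1).
Simplifying, α = (-49 + 8*π^2)/(2*(4*π^2 + 49)).
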